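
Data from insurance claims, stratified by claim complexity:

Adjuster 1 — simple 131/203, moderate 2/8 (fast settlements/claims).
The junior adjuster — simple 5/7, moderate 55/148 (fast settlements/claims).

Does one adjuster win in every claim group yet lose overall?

Yes

Simple: Adjuster 1 131/203 = 64.5%, the junior adjuster 5/7 = 71.4% → the junior adjuster
Moderate: Adjuster 1 2/8 = 25.0%, the junior adjuster 55/148 = 37.2% → the junior adjuster
Overall: Adjuster 1 133/211 = 63.0%, the junior adjuster 60/155 = 38.7% → Adjuster 1
The junior adjuster wins each claim group but Adjuster 1 wins overall — the comparison reverses. The junior adjuster's claims skew toward moderate, which has a lower base rate.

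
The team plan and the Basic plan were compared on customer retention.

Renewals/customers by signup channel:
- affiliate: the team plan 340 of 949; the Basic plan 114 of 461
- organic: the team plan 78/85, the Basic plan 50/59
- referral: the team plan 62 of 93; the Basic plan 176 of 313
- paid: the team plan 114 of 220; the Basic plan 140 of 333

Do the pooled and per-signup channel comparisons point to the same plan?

Affiliate: the team plan 340/949 = 35.8%, the Basic plan 114/461 = 24.7% → the team plan
Organic: the team plan 78/85 = 91.8%, the Basic plan 50/59 = 84.7% → the team plan
Referral: the team plan 62/93 = 66.7%, the Basic plan 176/313 = 56.2% → the team plan
Paid: the team plan 114/220 = 51.8%, the Basic plan 140/333 = 42.0% → the team plan
Overall: the team plan 594/1347 = 44.1%, the Basic plan 480/1166 = 41.2% → the team plan
The team plan wins overall and in every signup group — no reversal.

Yes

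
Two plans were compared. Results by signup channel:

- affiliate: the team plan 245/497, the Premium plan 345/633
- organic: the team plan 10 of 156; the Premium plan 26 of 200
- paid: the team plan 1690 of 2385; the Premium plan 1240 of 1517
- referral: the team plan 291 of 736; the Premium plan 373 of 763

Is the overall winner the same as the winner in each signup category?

Affiliate: the team plan 245/497 = 49.3%, the Premium plan 345/633 = 54.5% → the Premium plan
Organic: the team plan 10/156 = 6.4%, the Premium plan 26/200 = 13.0% → the Premium plan
Paid: the team plan 1690/2385 = 70.9%, the Premium plan 1240/1517 = 81.7% → the Premium plan
Referral: the team plan 291/736 = 39.5%, the Premium plan 373/763 = 48.9% → the Premium plan
Overall: the team plan 2236/3774 = 59.2%, the Premium plan 1984/3113 = 63.7% → the Premium plan
The Premium plan wins overall and in every signup group — no reversal.

Yes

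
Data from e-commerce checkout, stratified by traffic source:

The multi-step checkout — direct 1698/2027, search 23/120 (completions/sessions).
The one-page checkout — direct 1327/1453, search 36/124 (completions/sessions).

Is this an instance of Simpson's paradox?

No

Direct: the multi-step checkout 1698/2027 = 83.8%, the one-page checkout 1327/1453 = 91.3% → the one-page checkout
Search: the multi-step checkout 23/120 = 19.2%, the one-page checkout 36/124 = 29.0% → the one-page checkout
Overall: the multi-step checkout 1721/2147 = 80.2%, the one-page checkout 1363/1577 = 86.4% → the one-page checkout
The one-page checkout wins overall and in every traffic group — no reversal.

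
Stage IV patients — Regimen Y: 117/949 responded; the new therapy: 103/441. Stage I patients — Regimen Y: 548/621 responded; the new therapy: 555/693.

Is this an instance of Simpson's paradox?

Stage IV: Regimen Y 117/949 = 12.3%, the new therapy 103/441 = 23.4% → the new therapy
Stage I: Regimen Y 548/621 = 88.2%, the new therapy 555/693 = 80.1% → Regimen Y
Overall: Regimen Y 665/1570 = 42.4%, the new therapy 658/1134 = 58.0% → the new therapy
Neither sweeps: Regimen Y wins 1 of 2 groups, the new therapy wins 1. The new therapy wins overall but not every group — no Simpson reversal.

No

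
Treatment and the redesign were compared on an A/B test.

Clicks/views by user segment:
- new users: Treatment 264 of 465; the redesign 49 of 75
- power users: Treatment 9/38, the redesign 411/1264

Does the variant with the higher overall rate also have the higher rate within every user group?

New users: Treatment 264/465 = 56.8%, the redesign 49/75 = 65.3% → the redesign
Power users: Treatment 9/38 = 23.7%, the redesign 411/1264 = 32.5% → the redesign
Overall: Treatment 273/503 = 54.3%, the redesign 460/1339 = 34.4% → Treatment
The redesign wins each user group but Treatment wins overall — the comparison reverses. The redesign's views skew toward power users, which has a lower base rate.

No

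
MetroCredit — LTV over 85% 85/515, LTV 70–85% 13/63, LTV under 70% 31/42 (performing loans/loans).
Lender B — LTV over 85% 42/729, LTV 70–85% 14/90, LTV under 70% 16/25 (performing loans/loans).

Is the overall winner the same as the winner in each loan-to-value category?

LTV over 85%: MetroCredit 85/515 = 16.5%, Lender B 42/729 = 5.8% → MetroCredit
LTV 70–85%: MetroCredit 13/63 = 20.6%, Lender B 14/90 = 15.6% → MetroCredit
LTV under 70%: MetroCredit 31/42 = 73.8%, Lender B 16/25 = 64.0% → MetroCredit
Overall: MetroCredit 129/620 = 20.8%, Lender B 72/844 = 8.5% → MetroCredit
MetroCredit wins overall and in every loan-to-value group — no reversal.

Yes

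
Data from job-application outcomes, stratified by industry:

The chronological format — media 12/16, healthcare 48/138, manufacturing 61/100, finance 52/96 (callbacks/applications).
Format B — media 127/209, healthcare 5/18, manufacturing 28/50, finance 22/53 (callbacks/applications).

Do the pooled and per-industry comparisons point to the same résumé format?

No

Media: the chronological format 12/16 = 75.0%, Format B 127/209 = 60.8% → the chronological format
Healthcare: the chronological format 48/138 = 34.8%, Format B 5/18 = 27.8% → the chronological format
Manufacturing: the chronological format 61/100 = 61.0%, Format B 28/50 = 56.0% → the chronological format
Finance: the chronological format 52/96 = 54.2%, Format B 22/53 = 41.5% → the chronological format
Overall: the chronological format 173/350 = 49.4%, Format B 182/330 = 55.2% → Format B
The chronological format wins each industry group but Format B wins overall — the comparison reverses. The chronological format's applications skew toward healthcare, which has a lower base rate.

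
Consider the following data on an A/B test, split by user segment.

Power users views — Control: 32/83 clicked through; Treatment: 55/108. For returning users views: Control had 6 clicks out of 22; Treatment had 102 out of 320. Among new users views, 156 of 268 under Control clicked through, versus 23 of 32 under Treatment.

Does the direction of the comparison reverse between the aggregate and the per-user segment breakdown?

Yes

Power users: Control 32/83 = 38.6%, Treatment 55/108 = 50.9% → Treatment
Returning users: Control 6/22 = 27.3%, Treatment 102/320 = 31.9% → Treatment
New users: Control 156/268 = 58.2%, Treatment 23/32 = 71.9% → Treatment
Overall: Control 194/373 = 52.0%, Treatment 180/460 = 39.1% → Control
Treatment wins each user group but Control wins overall — the comparison reverses. Treatment's views skew toward returning users, which has a lower base rate.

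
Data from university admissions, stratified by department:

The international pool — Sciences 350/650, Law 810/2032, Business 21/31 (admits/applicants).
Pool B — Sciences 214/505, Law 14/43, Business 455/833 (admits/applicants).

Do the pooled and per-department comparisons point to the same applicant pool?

Sciences: the international pool 350/650 = 53.8%, Pool B 214/505 = 42.4% → the international pool
Law: the international pool 810/2032 = 39.9%, Pool B 14/43 = 32.6% → the international pool
Business: the international pool 21/31 = 67.7%, Pool B 455/833 = 54.6% → the international pool
Overall: the international pool 1181/2713 = 43.5%, Pool B 683/1381 = 49.5% → Pool B
The international pool wins each department group but Pool B wins overall — the comparison reverses. The international pool's applicants skew toward Law, which has a lower base rate.

No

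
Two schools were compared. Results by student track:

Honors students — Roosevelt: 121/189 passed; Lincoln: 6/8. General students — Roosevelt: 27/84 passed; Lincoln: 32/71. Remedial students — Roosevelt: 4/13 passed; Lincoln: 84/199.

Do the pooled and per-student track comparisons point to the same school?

Honors: Roosevelt 121/189 = 64.0%, Lincoln 6/8 = 75.0% → Lincoln
General: Roosevelt 27/84 = 32.1%, Lincoln 32/71 = 45.1% → Lincoln
Remedial: Roosevelt 4/13 = 30.8%, Lincoln 84/199 = 42.2% → Lincoln
Overall: Roosevelt 152/286 = 53.1%, Lincoln 122/278 = 43.9% → Roosevelt
Lincoln wins each student group but Roosevelt wins overall — the comparison reverses. Lincoln's students skew toward remedial, which has a lower base rate.

No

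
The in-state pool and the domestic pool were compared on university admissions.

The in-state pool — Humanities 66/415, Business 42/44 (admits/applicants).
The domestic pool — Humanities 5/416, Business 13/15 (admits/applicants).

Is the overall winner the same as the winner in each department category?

Humanities: the in-state pool 66/415 = 15.9%, the domestic pool 5/416 = 1.2% → the in-state pool
Business: the in-state pool 42/44 = 95.5%, the domestic pool 13/15 = 86.7% → the in-state pool
Overall: the in-state pool 108/459 = 23.5%, the domestic pool 18/431 = 4.2% → the in-state pool
The in-state pool wins overall and in every department group — no reversal.

Yes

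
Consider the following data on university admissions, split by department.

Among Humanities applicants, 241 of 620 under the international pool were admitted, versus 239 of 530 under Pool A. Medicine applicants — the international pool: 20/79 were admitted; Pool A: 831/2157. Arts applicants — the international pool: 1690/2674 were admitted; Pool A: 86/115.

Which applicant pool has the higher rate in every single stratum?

Humanities: the international pool 241/620 = 38.9%, Pool A 239/530 = 45.1% → Pool A
Medicine: the international pool 20/79 = 25.3%, Pool A 831/2157 = 38.5% → Pool A
Arts: the international pool 1690/2674 = 63.2%, Pool A 86/115 = 74.8% → Pool A
Pool A has the higher rate in all 3 groups.

Pool A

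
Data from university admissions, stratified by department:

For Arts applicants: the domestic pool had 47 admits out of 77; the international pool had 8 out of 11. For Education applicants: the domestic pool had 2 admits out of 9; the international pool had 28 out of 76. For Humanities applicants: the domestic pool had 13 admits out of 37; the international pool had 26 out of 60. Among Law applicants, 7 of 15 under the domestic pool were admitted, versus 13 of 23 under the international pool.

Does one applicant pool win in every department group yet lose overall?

Yes

Arts: the domestic pool 47/77 = 61.0%, the international pool 8/11 = 72.7% → the international pool
Education: the domestic pool 2/9 = 22.2%, the international pool 28/76 = 36.8% → the international pool
Humanities: the domestic pool 13/37 = 35.1%, the international pool 26/60 = 43.3% → the international pool
Law: the domestic pool 7/15 = 46.7%, the international pool 13/23 = 56.5% → the international pool
Overall: the domestic pool 69/138 = 50.0%, the international pool 75/170 = 44.1% → the domestic pool
The international pool wins each department group but the domestic pool wins overall — the comparison reverses. The international pool's applicants skew toward Education, which has a lower base rate.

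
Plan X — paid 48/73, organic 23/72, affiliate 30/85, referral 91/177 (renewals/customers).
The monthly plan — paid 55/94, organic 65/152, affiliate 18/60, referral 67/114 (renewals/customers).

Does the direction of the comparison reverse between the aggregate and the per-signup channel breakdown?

Paid: Plan X 48/73 = 65.8%, the monthly plan 55/94 = 58.5% → Plan X
Organic: Plan X 23/72 = 31.9%, the monthly plan 65/152 = 42.8% → the monthly plan
Affiliate: Plan X 30/85 = 35.3%, the monthly plan 18/60 = 30.0% → Plan X
Referral: Plan X 91/177 = 51.4%, the monthly plan 67/114 = 58.8% → the monthly plan
Overall: Plan X 192/407 = 47.2%, the monthly plan 205/420 = 48.8% → the monthly plan
Neither sweeps: Plan X wins 2 of 4 groups, the monthly plan wins 2. The monthly plan wins overall but not every group — no Simpson reversal.

No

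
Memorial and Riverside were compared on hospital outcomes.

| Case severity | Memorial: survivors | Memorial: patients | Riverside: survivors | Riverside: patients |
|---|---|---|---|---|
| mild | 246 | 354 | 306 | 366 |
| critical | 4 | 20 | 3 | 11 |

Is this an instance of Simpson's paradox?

Mild: Memorial 246/354 = 69.5%, Riverside 306/366 = 83.6% → Riverside
Critical: Memorial 4/20 = 20.0%, Riverside 3/11 = 27.3% → Riverside
Overall: Memorial 250/374 = 66.8%, Riverside 309/377 = 82.0% → Riverside
Riverside wins overall and in every case group — no reversal.

No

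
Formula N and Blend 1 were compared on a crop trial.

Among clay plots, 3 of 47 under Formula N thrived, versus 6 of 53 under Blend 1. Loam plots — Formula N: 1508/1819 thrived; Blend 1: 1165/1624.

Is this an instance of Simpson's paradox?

No

Clay: Formula N 3/47 = 6.4%, Blend 1 6/53 = 11.3% → Blend 1
Loam: Formula N 1508/1819 = 82.9%, Blend 1 1165/1624 = 71.7% → Formula N
Overall: Formula N 1511/1866 = 81.0%, Blend 1 1171/1677 = 69.8% → Formula N
Neither sweeps: Formula N wins 1 of 2 groups, Blend 1 wins 1. Formula N wins overall but not every group — no Simpson reversal.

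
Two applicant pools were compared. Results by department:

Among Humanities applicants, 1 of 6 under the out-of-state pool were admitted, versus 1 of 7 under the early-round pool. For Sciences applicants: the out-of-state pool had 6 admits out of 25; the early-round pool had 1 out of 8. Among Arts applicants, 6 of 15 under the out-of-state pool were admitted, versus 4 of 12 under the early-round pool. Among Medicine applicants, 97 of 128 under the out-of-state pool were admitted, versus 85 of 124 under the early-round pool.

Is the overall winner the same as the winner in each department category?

Yes

Humanities: the out-of-state pool 1/6 = 16.7%, the early-round pool 1/7 = 14.3% → the out-of-state pool
Sciences: the out-of-state pool 6/25 = 24.0%, the early-round pool 1/8 = 12.5% → the out-of-state pool
Arts: the out-of-state pool 6/15 = 40.0%, the early-round pool 4/12 = 33.3% → the out-of-state pool
Medicine: the out-of-state pool 97/128 = 75.8%, the early-round pool 85/124 = 68.5% → the out-of-state pool
Overall: the out-of-state pool 110/174 = 63.2%, the early-round pool 91/151 = 60.3% → the out-of-state pool
The out-of-state pool wins overall and in every department group — no reversal.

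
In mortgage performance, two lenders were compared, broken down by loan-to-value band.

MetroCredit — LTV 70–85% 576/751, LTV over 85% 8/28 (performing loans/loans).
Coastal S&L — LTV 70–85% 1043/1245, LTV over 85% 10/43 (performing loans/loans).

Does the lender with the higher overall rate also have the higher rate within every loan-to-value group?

LTV 70–85%: MetroCredit 576/751 = 76.7%, Coastal S&L 1043/1245 = 83.8% → Coastal S&L
LTV over 85%: MetroCredit 8/28 = 28.6%, Coastal S&L 10/43 = 23.3% → MetroCredit
Overall: MetroCredit 584/779 = 75.0%, Coastal S&L 1053/1288 = 81.8% → Coastal S&L
Neither sweeps: MetroCredit wins 1 of 2 groups, Coastal S&L wins 1. Coastal S&L wins overall but not every group — no Simpson reversal.

No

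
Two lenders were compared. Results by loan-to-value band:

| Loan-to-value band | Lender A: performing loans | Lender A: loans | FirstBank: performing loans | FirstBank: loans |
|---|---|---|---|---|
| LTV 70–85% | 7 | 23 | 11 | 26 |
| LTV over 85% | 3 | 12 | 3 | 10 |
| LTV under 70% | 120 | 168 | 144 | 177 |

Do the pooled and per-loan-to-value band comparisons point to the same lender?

Yes

LTV 70–85%: Lender A 7/23 = 30.4%, FirstBank 11/26 = 42.3% → FirstBank
LTV over 85%: Lender A 3/12 = 25.0%, FirstBank 3/10 = 30.0% → FirstBank
LTV under 70%: Lender A 120/168 = 71.4%, FirstBank 144/177 = 81.4% → FirstBank
Overall: Lender A 130/203 = 64.0%, FirstBank 158/213 = 74.2% → FirstBank
FirstBank wins overall and in every loan-to-value group — no reversal.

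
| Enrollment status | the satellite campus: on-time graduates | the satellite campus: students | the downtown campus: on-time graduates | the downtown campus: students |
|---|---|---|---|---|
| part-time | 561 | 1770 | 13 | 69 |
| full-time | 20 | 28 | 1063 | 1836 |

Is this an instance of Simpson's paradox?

Yes

Part-time: the satellite campus 561/1770 = 31.7%, the downtown campus 13/69 = 18.8% → the satellite campus
Full-time: the satellite campus 20/28 = 71.4%, the downtown campus 1063/1836 = 57.9% → the satellite campus
Overall: the satellite campus 581/1798 = 32.3%, the downtown campus 1076/1905 = 56.5% → the downtown campus
The satellite campus wins each enrollment group but the downtown campus wins overall — the comparison reverses. The satellite campus's students skew toward part-time, which has a lower base rate.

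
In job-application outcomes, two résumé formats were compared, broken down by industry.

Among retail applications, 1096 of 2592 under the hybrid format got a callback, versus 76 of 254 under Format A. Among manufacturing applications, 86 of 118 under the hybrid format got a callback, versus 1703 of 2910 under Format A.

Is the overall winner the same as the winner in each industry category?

Retail: the hybrid format 1096/2592 = 42.3%, Format A 76/254 = 29.9% → the hybrid format
Manufacturing: the hybrid format 86/118 = 72.9%, Format A 1703/2910 = 58.5% → the hybrid format
Overall: the hybrid format 1182/2710 = 43.6%, Format A 1779/3164 = 56.2% → Format A
The hybrid format wins each industry group but Format A wins overall — the comparison reverses. The hybrid format's applications skew toward retail, which has a lower base rate.

No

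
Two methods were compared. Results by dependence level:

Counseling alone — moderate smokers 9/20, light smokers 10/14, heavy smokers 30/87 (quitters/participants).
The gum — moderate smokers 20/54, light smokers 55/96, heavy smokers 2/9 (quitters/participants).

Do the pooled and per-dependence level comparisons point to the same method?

No

Moderate smokers: counseling alone 9/20 = 45.0%, the gum 20/54 = 37.0% → counseling alone
Light smokers: counseling alone 10/14 = 71.4%, the gum 55/96 = 57.3% → counseling alone
Heavy smokers: counseling alone 30/87 = 34.5%, the gum 2/9 = 22.2% → counseling alone
Overall: counseling alone 49/121 = 40.5%, the gum 77/159 = 48.4% → the gum
Counseling alone wins each dependence group but the gum wins overall — the comparison reverses. Counseling alone's participants skew toward heavy smokers, which has a lower base rate.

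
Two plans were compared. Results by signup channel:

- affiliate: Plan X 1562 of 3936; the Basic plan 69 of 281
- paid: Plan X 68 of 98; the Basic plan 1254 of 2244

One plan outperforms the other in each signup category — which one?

Affiliate: Plan X 1562/3936 = 39.7%, the Basic plan 69/281 = 24.6% → Plan X
Paid: Plan X 68/98 = 69.4%, the Basic plan 1254/2244 = 55.9% → Plan X
Plan X has the higher rate in both groups.

Plan X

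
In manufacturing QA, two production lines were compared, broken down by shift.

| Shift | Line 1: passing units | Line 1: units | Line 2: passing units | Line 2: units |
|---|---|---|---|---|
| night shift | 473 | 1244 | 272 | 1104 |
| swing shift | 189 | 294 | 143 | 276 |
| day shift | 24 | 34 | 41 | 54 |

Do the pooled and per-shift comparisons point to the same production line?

No

Night shift: Line 1 473/1244 = 38.0%, Line 2 272/1104 = 24.6% → Line 1
Swing shift: Line 1 189/294 = 64.3%, Line 2 143/276 = 51.8% → Line 1
Day shift: Line 1 24/34 = 70.6%, Line 2 41/54 = 75.9% → Line 2
Overall: Line 1 686/1572 = 43.6%, Line 2 456/1434 = 31.8% → Line 1
Neither sweeps: Line 1 wins 2 of 3 groups, Line 2 wins 1. Line 1 wins overall but not every group — no Simpson reversal.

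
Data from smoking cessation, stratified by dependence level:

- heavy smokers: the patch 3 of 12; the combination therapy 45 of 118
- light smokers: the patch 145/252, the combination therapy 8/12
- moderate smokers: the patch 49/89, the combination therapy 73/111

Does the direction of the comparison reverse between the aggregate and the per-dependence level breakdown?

Yes

Heavy smokers: the patch 3/12 = 25.0%, the combination therapy 45/118 = 38.1% → the combination therapy
Light smokers: the patch 145/252 = 57.5%, the combination therapy 8/12 = 66.7% → the combination therapy
Moderate smokers: the patch 49/89 = 55.1%, the combination therapy 73/111 = 65.8% → the combination therapy
Overall: the patch 197/353 = 55.8%, the combination therapy 126/241 = 52.3% → the patch
The combination therapy wins each dependence group but the patch wins overall — the comparison reverses. The combination therapy's participants skew toward heavy smokers, which has a lower base rate.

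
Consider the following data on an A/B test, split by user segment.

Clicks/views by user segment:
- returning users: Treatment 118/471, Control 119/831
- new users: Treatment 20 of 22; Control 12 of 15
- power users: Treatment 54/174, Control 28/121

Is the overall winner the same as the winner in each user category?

Returning users: Treatment 118/471 = 25.1%, Control 119/831 = 14.3% → Treatment
New users: Treatment 20/22 = 90.9%, Control 12/15 = 80.0% → Treatment
Power users: Treatment 54/174 = 31.0%, Control 28/121 = 23.1% → Treatment
Overall: Treatment 192/667 = 28.8%, Control 159/967 = 16.4% → Treatment
Treatment wins overall and in every user group — no reversal.

Yes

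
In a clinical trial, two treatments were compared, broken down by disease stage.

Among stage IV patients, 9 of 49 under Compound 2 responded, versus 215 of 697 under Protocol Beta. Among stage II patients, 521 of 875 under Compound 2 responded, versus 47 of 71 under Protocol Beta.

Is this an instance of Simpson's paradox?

Stage IV: Compound 2 9/49 = 18.4%, Protocol Beta 215/697 = 30.8% → Protocol Beta
Stage II: Compound 2 521/875 = 59.5%, Protocol Beta 47/71 = 66.2% → Protocol Beta
Overall: Compound 2 530/924 = 57.4%, Protocol Beta 262/768 = 34.1% → Compound 2
Protocol Beta wins each disease group but Compound 2 wins overall — the comparison reverses. Protocol Beta's patients skew toward stage IV, which has a lower base rate.

Yes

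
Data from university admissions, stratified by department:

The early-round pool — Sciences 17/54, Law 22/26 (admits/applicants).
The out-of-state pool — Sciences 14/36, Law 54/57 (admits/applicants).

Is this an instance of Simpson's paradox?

Sciences: the early-round pool 17/54 = 31.5%, the out-of-state pool 14/36 = 38.9% → the out-of-state pool
Law: the early-round pool 22/26 = 84.6%, the out-of-state pool 54/57 = 94.7% → the out-of-state pool
Overall: the early-round pool 39/80 = 48.8%, the out-of-state pool 68/93 = 73.1% → the out-of-state pool
The out-of-state pool wins overall and in every department group — no reversal.

No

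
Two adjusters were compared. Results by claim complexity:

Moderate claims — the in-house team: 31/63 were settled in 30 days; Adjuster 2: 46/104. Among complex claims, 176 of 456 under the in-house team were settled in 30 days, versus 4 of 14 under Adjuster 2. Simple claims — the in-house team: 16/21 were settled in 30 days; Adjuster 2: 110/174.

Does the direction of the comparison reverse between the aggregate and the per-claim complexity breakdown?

Yes

Moderate: the in-house team 31/63 = 49.2%, Adjuster 2 46/104 = 44.2% → the in-house team
Complex: the in-house team 176/456 = 38.6%, Adjuster 2 4/14 = 28.6% → the in-house team
Simple: the in-house team 16/21 = 76.2%, Adjuster 2 110/174 = 63.2% → the in-house team
Overall: the in-house team 223/540 = 41.3%, Adjuster 2 160/292 = 54.8% → Adjuster 2
The in-house team wins each claim group but Adjuster 2 wins overall — the comparison reverses. The in-house team's claims skew toward complex, which has a lower base rate.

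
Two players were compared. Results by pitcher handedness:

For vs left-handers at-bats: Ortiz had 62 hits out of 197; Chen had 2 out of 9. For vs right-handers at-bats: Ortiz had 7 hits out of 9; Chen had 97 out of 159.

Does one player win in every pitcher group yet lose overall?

Yes

Vs left-handers: Ortiz 62/197 = 31.5%, Chen 2/9 = 22.2% → Ortiz
Vs right-handers: Ortiz 7/9 = 77.8%, Chen 97/159 = 61.0% → Ortiz
Overall: Ortiz 69/206 = 33.5%, Chen 99/168 = 58.9% → Chen
Ortiz wins each pitcher group but Chen wins overall — the comparison reverses. Ortiz's at-bats skew toward vs left-handers, which has a lower base rate.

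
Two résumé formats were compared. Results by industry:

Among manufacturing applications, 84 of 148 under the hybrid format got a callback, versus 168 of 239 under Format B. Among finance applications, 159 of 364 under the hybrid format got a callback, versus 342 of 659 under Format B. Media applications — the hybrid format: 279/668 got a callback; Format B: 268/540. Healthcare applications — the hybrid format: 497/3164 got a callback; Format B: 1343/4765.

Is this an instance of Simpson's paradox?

No

Manufacturing: the hybrid format 84/148 = 56.8%, Format B 168/239 = 70.3% → Format B
Finance: the hybrid format 159/364 = 43.7%, Format B 342/659 = 51.9% → Format B
Media: the hybrid format 279/668 = 41.8%, Format B 268/540 = 49.6% → Format B
Healthcare: the hybrid format 497/3164 = 15.7%, Format B 1343/4765 = 28.2% → Format B
Overall: the hybrid format 1019/4344 = 23.5%, Format B 2121/6203 = 34.2% → Format B
Format B wins overall and in every industry group — no reversal.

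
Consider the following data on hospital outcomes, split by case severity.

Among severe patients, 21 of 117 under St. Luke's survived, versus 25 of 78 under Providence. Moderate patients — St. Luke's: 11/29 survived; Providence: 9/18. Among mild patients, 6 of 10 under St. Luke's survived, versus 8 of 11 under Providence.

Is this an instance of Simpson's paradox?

No

Severe: St. Luke's 21/117 = 17.9%, Providence 25/78 = 32.1% → Providence
Moderate: St. Luke's 11/29 = 37.9%, Providence 9/18 = 50.0% → Providence
Mild: St. Luke's 6/10 = 60.0%, Providence 8/11 = 72.7% → Providence
Overall: St. Luke's 38/156 = 24.4%, Providence 42/107 = 39.3% → Providence
Providence wins overall and in every case group — no reversal.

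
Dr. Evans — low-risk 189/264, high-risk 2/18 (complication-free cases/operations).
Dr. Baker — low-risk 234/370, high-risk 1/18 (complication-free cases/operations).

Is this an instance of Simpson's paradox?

No

Low-risk: Dr. Evans 189/264 = 71.6%, Dr. Baker 234/370 = 63.2% → Dr. Evans
High-risk: Dr. Evans 2/18 = 11.1%, Dr. Baker 1/18 = 5.6% → Dr. Evans
Overall: Dr. Evans 191/282 = 67.7%, Dr. Baker 235/388 = 60.6% → Dr. Evans
Dr. Evans wins overall and in every patient risk group — no reversal.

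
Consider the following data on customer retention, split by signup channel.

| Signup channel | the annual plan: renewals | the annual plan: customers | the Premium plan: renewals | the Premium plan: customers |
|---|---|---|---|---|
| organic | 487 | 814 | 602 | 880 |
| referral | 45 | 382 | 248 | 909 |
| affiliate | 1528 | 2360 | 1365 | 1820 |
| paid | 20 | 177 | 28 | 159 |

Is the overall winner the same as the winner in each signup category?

Organic: the annual plan 487/814 = 59.8%, the Premium plan 602/880 = 68.4% → the Premium plan
Referral: the annual plan 45/382 = 11.8%, the Premium plan 248/909 = 27.3% → the Premium plan
Affiliate: the annual plan 1528/2360 = 64.7%, the Premium plan 1365/1820 = 75.0% → the Premium plan
Paid: the annual plan 20/177 = 11.3%, the Premium plan 28/159 = 17.6% → the Premium plan
Overall: the annual plan 2080/3733 = 55.7%, the Premium plan 2243/3768 = 59.5% → the Premium plan
The Premium plan wins overall and in every signup group — no reversal.

Yes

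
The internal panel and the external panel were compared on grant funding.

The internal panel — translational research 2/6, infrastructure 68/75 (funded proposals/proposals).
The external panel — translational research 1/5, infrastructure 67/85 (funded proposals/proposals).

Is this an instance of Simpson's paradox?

Translational research: the internal panel 2/6 = 33.3%, the external panel 1/5 = 20.0% → the internal panel
Infrastructure: the internal panel 68/75 = 90.7%, the external panel 67/85 = 78.8% → the internal panel
Overall: the internal panel 70/81 = 86.4%, the external panel 68/90 = 75.6% → the internal panel
The internal panel wins overall and in every proposal group — no reversal.

No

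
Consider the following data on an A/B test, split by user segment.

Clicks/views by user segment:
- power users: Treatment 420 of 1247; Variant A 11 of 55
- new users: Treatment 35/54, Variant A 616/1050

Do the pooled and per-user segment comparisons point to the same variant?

No

Power users: Treatment 420/1247 = 33.7%, Variant A 11/55 = 20.0% → Treatment
New users: Treatment 35/54 = 64.8%, Variant A 616/1050 = 58.7% → Treatment
Overall: Treatment 455/1301 = 35.0%, Variant A 627/1105 = 56.7% → Variant A
Treatment wins each user group but Variant A wins overall — the comparison reverses. Treatment's views skew toward power users, which has a lower base rate.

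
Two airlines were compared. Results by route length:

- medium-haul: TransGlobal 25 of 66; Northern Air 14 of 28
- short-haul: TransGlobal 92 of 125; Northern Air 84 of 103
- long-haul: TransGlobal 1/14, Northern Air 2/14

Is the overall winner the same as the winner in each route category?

Yes

Medium-haul: TransGlobal 25/66 = 37.9%, Northern Air 14/28 = 50.0% → Northern Air
Short-haul: TransGlobal 92/125 = 73.6%, Northern Air 84/103 = 81.6% → Northern Air
Long-haul: TransGlobal 1/14 = 7.1%, Northern Air 2/14 = 14.3% → Northern Air
Overall: TransGlobal 118/205 = 57.6%, Northern Air 100/145 = 69.0% → Northern Air
Northern Air wins overall and in every route group — no reversal.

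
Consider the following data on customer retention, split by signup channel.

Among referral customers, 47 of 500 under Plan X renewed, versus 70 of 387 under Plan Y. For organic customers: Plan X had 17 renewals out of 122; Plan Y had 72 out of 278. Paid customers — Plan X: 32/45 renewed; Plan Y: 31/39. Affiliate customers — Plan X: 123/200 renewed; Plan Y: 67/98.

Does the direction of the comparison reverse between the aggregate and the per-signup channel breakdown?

Referral: Plan X 47/500 = 9.4%, Plan Y 70/387 = 18.1% → Plan Y
Organic: Plan X 17/122 = 13.9%, Plan Y 72/278 = 25.9% → Plan Y
Paid: Plan X 32/45 = 71.1%, Plan Y 31/39 = 79.5% → Plan Y
Affiliate: Plan X 123/200 = 61.5%, Plan Y 67/98 = 68.4% → Plan Y
Overall: Plan X 219/867 = 25.3%, Plan Y 240/802 = 29.9% → Plan Y
Plan Y wins overall and in every signup group — no reversal.

No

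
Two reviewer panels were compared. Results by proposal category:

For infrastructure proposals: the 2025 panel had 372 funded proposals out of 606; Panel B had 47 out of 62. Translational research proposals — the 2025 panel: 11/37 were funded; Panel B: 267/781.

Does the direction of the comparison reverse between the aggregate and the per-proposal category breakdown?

Yes

Infrastructure: the 2025 panel 372/606 = 61.4%, Panel B 47/62 = 75.8% → Panel B
Translational research: the 2025 panel 11/37 = 29.7%, Panel B 267/781 = 34.2% → Panel B
Overall: the 2025 panel 383/643 = 59.6%, Panel B 314/843 = 37.2% → the 2025 panel
Panel B wins each proposal group but the 2025 panel wins overall — the comparison reverses. Panel B's proposals skew toward translational research, which has a lower base rate.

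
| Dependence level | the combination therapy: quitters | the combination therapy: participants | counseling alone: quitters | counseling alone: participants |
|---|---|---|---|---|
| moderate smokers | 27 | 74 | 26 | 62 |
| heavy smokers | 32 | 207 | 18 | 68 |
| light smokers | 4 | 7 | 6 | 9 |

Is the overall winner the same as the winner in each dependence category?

Moderate smokers: the combination therapy 27/74 = 36.5%, counseling alone 26/62 = 41.9% → counseling alone
Heavy smokers: the combination therapy 32/207 = 15.5%, counseling alone 18/68 = 26.5% → counseling alone
Light smokers: the combination therapy 4/7 = 57.1%, counseling alone 6/9 = 66.7% → counseling alone
Overall: the combination therapy 63/288 = 21.9%, counseling alone 50/139 = 36.0% → counseling alone
Counseling alone wins overall and in every dependence group — no reversal.

Yes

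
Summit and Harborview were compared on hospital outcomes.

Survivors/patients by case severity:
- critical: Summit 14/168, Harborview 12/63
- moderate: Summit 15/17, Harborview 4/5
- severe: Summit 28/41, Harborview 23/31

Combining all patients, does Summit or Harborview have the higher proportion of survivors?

Critical: Summit 14/168 = 8.3%, Harborview 12/63 = 19.0% → Harborview
Moderate: Summit 15/17 = 88.2%, Harborview 4/5 = 80.0% → Summit
Severe: Summit 28/41 = 68.3%, Harborview 23/31 = 74.2% → Harborview
Overall: Summit 57/226 = 25.2%, Harborview 39/99 = 39.4% → Harborview
(Neither sweeps every case group, but Harborview has the higher pooled rate.)

Harborview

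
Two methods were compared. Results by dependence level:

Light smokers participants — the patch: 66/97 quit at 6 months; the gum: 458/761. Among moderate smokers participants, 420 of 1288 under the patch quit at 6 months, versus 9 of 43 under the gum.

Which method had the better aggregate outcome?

Light smokers: the patch 66/97 = 68.0%, the gum 458/761 = 60.2% → the patch
Moderate smokers: the patch 420/1288 = 32.6%, the gum 9/43 = 20.9% → the patch
Overall: the patch 486/1385 = 35.1%, the gum 467/804 = 58.1% → the gum
(The patch wins every dependence group but the gum wins overall — the patch's participants skew toward the low-rate moderate smokers group.)

the gum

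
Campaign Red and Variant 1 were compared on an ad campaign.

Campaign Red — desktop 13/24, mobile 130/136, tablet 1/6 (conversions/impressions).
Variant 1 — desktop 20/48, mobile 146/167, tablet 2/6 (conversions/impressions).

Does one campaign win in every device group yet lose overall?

Desktop: Campaign Red 13/24 = 54.2%, Variant 1 20/48 = 41.7% → Campaign Red
Mobile: Campaign Red 130/136 = 95.6%, Variant 1 146/167 = 87.4% → Campaign Red
Tablet: Campaign Red 1/6 = 16.7%, Variant 1 2/6 = 33.3% → Variant 1
Overall: Campaign Red 144/166 = 86.7%, Variant 1 168/221 = 76.0% → Campaign Red
Neither sweeps: Campaign Red wins 2 of 3 groups, Variant 1 wins 1. Campaign Red wins overall but not every group — no Simpson reversal.

No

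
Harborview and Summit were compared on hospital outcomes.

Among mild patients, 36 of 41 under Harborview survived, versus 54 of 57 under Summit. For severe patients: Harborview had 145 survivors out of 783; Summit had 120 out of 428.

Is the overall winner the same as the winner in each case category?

Mild: Harborview 36/41 = 87.8%, Summit 54/57 = 94.7% → Summit
Severe: Harborview 145/783 = 18.5%, Summit 120/428 = 28.0% → Summit
Overall: Harborview 181/824 = 22.0%, Summit 174/485 = 35.9% → Summit
Summit wins overall and in every case group — no reversal.

Yes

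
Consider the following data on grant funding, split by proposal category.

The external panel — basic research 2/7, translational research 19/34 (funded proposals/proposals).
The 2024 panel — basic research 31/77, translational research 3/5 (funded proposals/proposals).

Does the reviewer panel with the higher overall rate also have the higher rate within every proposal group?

Basic research: the external panel 2/7 = 28.6%, the 2024 panel 31/77 = 40.3% → the 2024 panel
Translational research: the external panel 19/34 = 55.9%, the 2024 panel 3/5 = 60.0% → the 2024 panel
Overall: the external panel 21/41 = 51.2%, the 2024 panel 34/82 = 41.5% → the external panel
The 2024 panel wins each proposal group but the external panel wins overall — the comparison reverses. The 2024 panel's proposals skew toward basic research, which has a lower base rate.

No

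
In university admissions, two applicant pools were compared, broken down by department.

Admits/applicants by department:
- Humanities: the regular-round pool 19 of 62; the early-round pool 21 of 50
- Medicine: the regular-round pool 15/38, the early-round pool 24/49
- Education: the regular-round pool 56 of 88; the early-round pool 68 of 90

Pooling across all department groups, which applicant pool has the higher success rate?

Humanities: the regular-round pool 19/62 = 30.6%, the early-round pool 21/50 = 42.0% → the early-round pool
Medicine: the regular-round pool 15/38 = 39.5%, the early-round pool 24/49 = 49.0% → the early-round pool
Education: the regular-round pool 56/88 = 63.6%, the early-round pool 68/90 = 75.6% → the early-round pool
Overall: the regular-round pool 90/188 = 47.9%, the early-round pool 113/189 = 59.8% → the early-round pool

the early-round pool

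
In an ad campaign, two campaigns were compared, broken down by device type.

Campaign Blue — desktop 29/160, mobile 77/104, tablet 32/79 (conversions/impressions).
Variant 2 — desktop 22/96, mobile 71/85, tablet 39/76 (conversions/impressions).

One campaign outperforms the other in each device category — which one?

Desktop: Campaign Blue 29/160 = 18.1%, Variant 2 22/96 = 22.9% → Variant 2
Mobile: Campaign Blue 77/104 = 74.0%, Variant 2 71/85 = 83.5% → Variant 2
Tablet: Campaign Blue 32/79 = 40.5%, Variant 2 39/76 = 51.3% → Variant 2
Variant 2 has the higher rate in all 3 groups.

Variant 2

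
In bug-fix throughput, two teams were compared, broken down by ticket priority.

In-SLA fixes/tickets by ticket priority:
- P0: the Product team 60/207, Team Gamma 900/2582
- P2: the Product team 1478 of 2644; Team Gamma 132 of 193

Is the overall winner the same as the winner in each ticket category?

No

P0: the Product team 60/207 = 29.0%, Team Gamma 900/2582 = 34.9% → Team Gamma
P2: the Product team 1478/2644 = 55.9%, Team Gamma 132/193 = 68.4% → Team Gamma
Overall: the Product team 1538/2851 = 53.9%, Team Gamma 1032/2775 = 37.2% → the Product team
Team Gamma wins each ticket group but the Product team wins overall — the comparison reverses. Team Gamma's tickets skew toward P0, which has a lower base rate.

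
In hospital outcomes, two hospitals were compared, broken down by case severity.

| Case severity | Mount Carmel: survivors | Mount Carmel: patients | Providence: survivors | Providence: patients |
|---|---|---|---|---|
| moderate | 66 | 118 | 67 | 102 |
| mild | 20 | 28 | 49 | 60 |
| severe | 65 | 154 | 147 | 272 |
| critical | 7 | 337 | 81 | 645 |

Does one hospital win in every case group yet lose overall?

Moderate: Mount Carmel 66/118 = 55.9%, Providence 67/102 = 65.7% → Providence
Mild: Mount Carmel 20/28 = 71.4%, Providence 49/60 = 81.7% → Providence
Severe: Mount Carmel 65/154 = 42.2%, Providence 147/272 = 54.0% → Providence
Critical: Mount Carmel 7/337 = 2.1%, Providence 81/645 = 12.6% → Providence
Overall: Mount Carmel 158/637 = 24.8%, Providence 344/1079 = 31.9% → Providence
Providence wins overall and in every case group — no reversal.

No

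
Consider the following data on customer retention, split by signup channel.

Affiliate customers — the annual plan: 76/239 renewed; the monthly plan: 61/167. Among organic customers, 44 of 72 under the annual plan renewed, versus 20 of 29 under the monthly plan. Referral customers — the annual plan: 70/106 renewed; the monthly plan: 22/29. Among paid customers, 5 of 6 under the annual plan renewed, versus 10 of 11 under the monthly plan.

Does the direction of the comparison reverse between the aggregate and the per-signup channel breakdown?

No

Affiliate: the annual plan 76/239 = 31.8%, the monthly plan 61/167 = 36.5% → the monthly plan
Organic: the annual plan 44/72 = 61.1%, the monthly plan 20/29 = 69.0% → the monthly plan
Referral: the annual plan 70/106 = 66.0%, the monthly plan 22/29 = 75.9% → the monthly plan
Paid: the annual plan 5/6 = 83.3%, the monthly plan 10/11 = 90.9% → the monthly plan
Overall: the annual plan 195/423 = 46.1%, the monthly plan 113/236 = 47.9% → the monthly plan
The monthly plan wins overall and in every signup group — no reversal.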